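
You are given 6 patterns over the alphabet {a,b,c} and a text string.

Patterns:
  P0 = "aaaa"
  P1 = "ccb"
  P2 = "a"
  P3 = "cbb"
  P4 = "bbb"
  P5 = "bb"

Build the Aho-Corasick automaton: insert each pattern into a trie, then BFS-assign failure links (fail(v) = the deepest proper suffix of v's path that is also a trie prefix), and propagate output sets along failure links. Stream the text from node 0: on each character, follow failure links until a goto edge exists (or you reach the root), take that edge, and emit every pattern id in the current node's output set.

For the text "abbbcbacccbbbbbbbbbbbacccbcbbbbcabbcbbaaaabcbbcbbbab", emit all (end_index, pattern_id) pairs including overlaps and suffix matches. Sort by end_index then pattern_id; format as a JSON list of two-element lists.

Build:
Trie (insert patterns):
  0='ε' goto a→1 b→10 c→5
  1='a' goto a→2  [P2 ends]
  2='aa' goto a→3
  3='aaa' goto a→4
  4='aaaa' goto ·  [P0 ends]
  5='c' goto b→8 c→6
  6='cc' goto b→7
  7='ccb' goto ·  [P1 ends]
  8='cb' goto b→9
  9='cbb' goto ·  [P3 ends]
  10='b' goto b→11
  11='bb' goto b→12  [P5 ends]
  12='bbb' goto ·  [P4 ends]

Failure links (BFS by depth):
  fail(1) 'a': from fail(0)=0 chase 'a': 0 ⇒ 0;  out={2}∪out(0)={2}
  fail(5) 'c': from fail(0)=0 chase 'c': 0 ⇒ 0;  out=∅∪out(0)=∅
  fail(10) 'b': from fail(0)=0 chase 'b': 0 ⇒ 0;  out=∅∪out(0)=∅
  fail(2) 'aa': from fail(1)=0 chase 'a': 0 ⇒ 1;  out=∅∪out(1)={2}
  fail(6) 'cc': from fail(5)=0 chase 'c': 0 ⇒ 5;  out=∅∪out(5)=∅
  fail(8) 'cb': from fail(5)=0 chase 'b': 0 ⇒ 10;  out=∅∪out(10)=∅
  fail(11) 'bb': from fail(10)=0 chase 'b': 0 ⇒ 10;  out={5}∪out(10)={5}
  fail(3) 'aaa': from fail(2)=1 chase 'a': 1 ⇒ 2;  out=∅∪out(2)={2}
  fail(7) 'ccb': from fail(6)=5 chase 'b': 5 ⇒ 8;  out={1}∪out(8)={1}
  fail(9) 'cbb': from fail(8)=10 chase 'b': 10 ⇒ 11;  out={3}∪out(11)={3,5}
  fail(12) 'bbb': from fail(11)=10 chase 'b': 10 ⇒ 11;  out={4}∪out(11)={4,5}
  fail(4) 'aaaa': from fail(3)=2 chase 'a': 2 ⇒ 3;  out={0}∪out(3)={0,2}

Run:
pos 0 'a': at 1  ** P2@[0:0]
pos 1 'b': at 10 (fail-walked)
pos 2 'b': at 11  ** P5@[1:2]
pos 3 'b': at 12  ** P4@[1:3],P5@[2:3]
pos 4 'c': at 5 (fail-walked)
pos 5 'b': at 8
pos 6 'a': at 1 (fail-walked)  ** P2@[6:6]
pos 7 'c': at 5 (fail-walked)
pos 8 'c': at 6
pos 9 'c': at 6 (fail-walked)
pos 10 'b': at 7  ** P1@[8:10]
pos 11 'b': at 9 (fail-walked)  ** P3@[9:11],P5@[10:11]
pos 12 'b': at 12 (fail-walked)  ** P4@[10:12],P5@[11:12]
pos 13 'b': at 12 (fail-walked)  ** P4@[11:13],P5@[12:13]
pos 14 'b': at 12 (fail-walked)  ** P4@[12:14],P5@[13:14]
pos 15 'b': at 12 (fail-walked)  ** P4@[13:15],P5@[14:15]
pos 16 'b': at 12 (fail-walked)  ** P4@[14:16],P5@[15:16]
pos 17 'b': at 12 (fail-walked)  ** P4@[15:17],P5@[16:17]
pos 18 'b': at 12 (fail-walked)  ** P4@[16:18],P5@[17:18]
pos 19 'b': at 12 (fail-walked)  ** P4@[17:19],P5@[18:19]
pos 20 'b': at 12 (fail-walked)  ** P4@[18:20],P5@[19:20]
pos 21 'a': at 1 (fail-walked)  ** P2@[21:21]
pos 22 'c': at 5 (fail-walked)
pos 23 'c': at 6
pos 24 'c': at 6 (fail-walked)
pos 25 'b': at 7  ** P1@[23:25]
pos 26 'c': at 5 (fail-walked)
pos 27 'b': at 8
pos 28 'b': at 9  ** P3@[26:28],P5@[27:28]
pos 29 'b': at 12 (fail-walked)  ** P4@[27:29],P5@[28:29]
pos 30 'b': at 12 (fail-walked)  ** P4@[28:30],P5@[29:30]
pos 31 'c': at 5 (fail-walked)
pos 32 'a': at 1 (fail-walked)  ** P2@[32:32]
pos 33 'b': at 10 (fail-walked)
pos 34 'b': at 11  ** P5@[33:34]
pos 35 'c': at 5 (fail-walked)
pos 36 'b': at 8
pos 37 'b': at 9  ** P3@[35:37],P5@[36:37]
pos 38 'a': at 1 (fail-walked)  ** P2@[38:38]
pos 39 'a': at 2  ** P2@[39:39]
pos 40 'a': at 3  ** P2@[40:40]
pos 41 'a': at 4  ** P0@[38:41],P2@[41:41]
pos 42 'b': at 10 (fail-walked)
pos 43 'c': at 5 (fail-walked)
pos 44 'b': at 8
pos 45 'b': at 9  ** P3@[43:45],P5@[44:45]
pos 46 'c': at 5 (fail-walked)
pos 47 'b': at 8
pos 48 'b': at 9  ** P3@[46:48],P5@[47:48]
pos 49 'b': at 12 (fail-walked)  ** P4@[47:49],P5@[48:49]
pos 50 'a': at 1 (fail-walked)  ** P2@[50:50]
pos 51 'b': at 10 (fail-walked)

All matches (sorted): [[0,2],[2,5],[3,4],[3,5],[6,2],[10,1],[11,3],[11,5],[12,4],[12,5],[13,4],[13,5],[14,4],[14,5],[15,4],[15,5],[16,4],[16,5],[17,4],[17,5],[18,4],[18,5],[19,4],[19,5],[20,4],[20,5],[21,2],[25,1],[28,3],[28,5],[29,4],[29,5],[30,4],[30,5],[32,2],[34,5],[37,3],[37,5],[38,2],[39,2],[40,2],[41,0],[41,2],[45,3],[45,5],[48,3],[48,5],[49,4],[49,5],[50,2]]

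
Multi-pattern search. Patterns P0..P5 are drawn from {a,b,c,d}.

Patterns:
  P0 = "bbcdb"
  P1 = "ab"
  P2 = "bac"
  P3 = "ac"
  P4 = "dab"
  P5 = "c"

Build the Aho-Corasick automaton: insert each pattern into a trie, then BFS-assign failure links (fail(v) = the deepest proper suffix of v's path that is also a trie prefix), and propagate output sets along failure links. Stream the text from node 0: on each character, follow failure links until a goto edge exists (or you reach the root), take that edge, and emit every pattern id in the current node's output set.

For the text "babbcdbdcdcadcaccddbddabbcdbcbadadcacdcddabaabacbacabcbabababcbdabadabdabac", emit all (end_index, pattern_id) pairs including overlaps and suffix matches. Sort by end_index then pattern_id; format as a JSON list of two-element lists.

Build automaton:
Trie nodes:
  n0 'ε': a→6 b→1 c→14 d→11
  n1 'b': a→8 b→2
  n2 'bb': c→3
  n3 'bbc': d→4
  n4 'bbcd': b→5
  n5 'bbcdb': ·  ←P0
  n6 'a': b→7 c→10
  n7 'ab': ·  ←P1
  n8 'ba': c→9
  n9 'bac': ·  ←P2
  n10 'ac': ·  ←P3
  n11 'd': a→12
  n12 'da': b→13
  n13 'dab': ·  ←P4
  n14 'c': ·  ←P5

BFS fail/out derivation:
  n1('b'): parent n0 fail=0; on 'b' 0 → fail=0;  out ∅∪∅=∅
  n6('a'): parent n0 fail=0; on 'a' 0 → fail=0;  out ∅∪∅=∅
  n11('d'): parent n0 fail=0; on 'd' 0 → fail=0;  out ∅∪∅=∅
  n14('c'): parent n0 fail=0; on 'c' 0 → fail=0;  out {5}∪∅={5}
  n2('bb'): parent n1 fail=0; on 'b' 0 → fail=1;  out ∅∪∅=∅
  n7('ab'): parent n6 fail=0; on 'b' 0 → fail=1;  out {1}∪∅={1}
  n8('ba'): parent n1 fail=0; on 'a' 0 → fail=6;  out ∅∪∅=∅
  n10('ac'): parent n6 fail=0; on 'c' 0 → fail=14;  out {3}∪{5}={3,5}
  n12('da'): parent n11 fail=0; on 'a' 0 → fail=6;  out ∅∪∅=∅
  n3('bbc'): parent n2 fail=1; on 'c' 1→0 → fail=14;  out ∅∪{5}={5}
  n9('bac'): parent n8 fail=6; on 'c' 6 → fail=10;  out {2}∪{3,5}={2,3,5}
  n13('dab'): parent n12 fail=6; on 'b' 6 → fail=7;  out {4}∪{1}={1,4}
  n4('bbcd'): parent n3 fail=14; on 'd' 14→0 → fail=11;  out ∅∪∅=∅
  n5('bbcdb'): parent n4 fail=11; on 'b' 11→0 → fail=1;  out {0}∪∅={0}

Text stream:
pos 0 'b': at 1
pos 1 'a': at 8
pos 2 'b': at 7 ·f  ** P1@[1:2]
pos 3 'b': at 2 ·f
pos 4 'c': at 3  ** P5@[4:4]
pos 5 'd': at 4
pos 6 'b': at 5  ** P0@[2:6]
pos 7 'd': at 11 ·f
pos 8 'c': at 14 ·f  ** P5@[8:8]
pos 9 'd': at 11 ·f
pos 10 'c': at 14 ·f  ** P5@[10:10]
pos 11 'a': at 6 ·f
pos 12 'd': at 11 ·f
pos 13 'c': at 14 ·f  ** P5@[13:13]
pos 14 'a': at 6 ·f
pos 15 'c': at 10  ** P3@[14:15],P5@[15:15]
pos 16 'c': at 14 ·f  ** P5@[16:16]
pos 17 'd': at 11 ·f
pos 18 'd': at 11 ·f
pos 19 'b': at 1 ·f
pos 20 'd': at 11 ·f
pos 21 'd': at 11 ·f
pos 22 'a': at 12
pos 23 'b': at 13  ** P1@[22:23],P4@[21:23]
pos 24 'b': at 2 ·f
pos 25 'c': at 3  ** P5@[25:25]
pos 26 'd': at 4
pos 27 'b': at 5  ** P0@[23:27]
pos 28 'c': at 14 ·f  ** P5@[28:28]
pos 29 'b': at 1 ·f
pos 30 'a': at 8
pos 31 'd': at 11 ·f
pos 32 'a': at 12
pos 33 'd': at 11 ·f
pos 34 'c': at 14 ·f  ** P5@[34:34]
pos 35 'a': at 6 ·f
pos 36 'c': at 10  ** P3@[35:36],P5@[36:36]
pos 37 'd': at 11 ·f
pos 38 'c': at 14 ·f  ** P5@[38:38]
pos 39 'd': at 11 ·f
pos 40 'd': at 11 ·f
pos 41 'a': at 12
pos 42 'b': at 13  ** P1@[41:42],P4@[40:42]
pos 43 'a': at 8 ·f
pos 44 'a': at 6 ·f
pos 45 'b': at 7  ** P1@[44:45]
pos 46 'a': at 8 ·f
pos 47 'c': at 9  ** P2@[45:47],P3@[46:47],P5@[47:47]
pos 48 'b': at 1 ·f
pos 49 'a': at 8
pos 50 'c': at 9  ** P2@[48:50],P3@[49:50],P5@[50:50]
pos 51 'a': at 6 ·f
pos 52 'b': at 7  ** P1@[51:52]
pos 53 'c': at 14 ·f  ** P5@[53:53]
pos 54 'b': at 1 ·f
pos 55 'a': at 8
pos 56 'b': at 7 ·f  ** P1@[55:56]
pos 57 'a': at 8 ·f
pos 58 'b': at 7 ·f  ** P1@[57:58]
pos 59 'a': at 8 ·f
pos 60 'b': at 7 ·f  ** P1@[59:60]
pos 61 'c': at 14 ·f  ** P5@[61:61]
pos 62 'b': at 1 ·f
pos 63 'd': at 11 ·f
pos 64 'a': at 12
pos 65 'b': at 13  ** P1@[64:65],P4@[63:65]
pos 66 'a': at 8 ·f
pos 67 'd': at 11 ·f
pos 68 'a': at 12
pos 69 'b': at 13  ** P1@[68:69],P4@[67:69]
pos 70 'd': at 11 ·f
pos 71 'a': at 12
pos 72 'b': at 13  ** P1@[71:72],P4@[70:72]
pos 73 'a': at 8 ·f
pos 74 'c': at 9  ** P2@[72:74],P3@[73:74],P5@[74:74]

All matches (sorted): [[2,1],[4,5],[6,0],[8,5],[10,5],[13,5],[15,3],[15,5],[16,5],[23,1],[23,4],[25,5],[27,0],[28,5],[34,5],[36,3],[36,5],[38,5],[42,1],[42,4],[45,1],[47,2],[47,3],[47,5],[50,2],[50,3],[50,5],[52,1],[53,5],[56,1],[58,1],[60,1],[61,5],[65,1],[65,4],[69,1],[69,4],[72,1],[72,4],[74,2],[74,3],[74,5]]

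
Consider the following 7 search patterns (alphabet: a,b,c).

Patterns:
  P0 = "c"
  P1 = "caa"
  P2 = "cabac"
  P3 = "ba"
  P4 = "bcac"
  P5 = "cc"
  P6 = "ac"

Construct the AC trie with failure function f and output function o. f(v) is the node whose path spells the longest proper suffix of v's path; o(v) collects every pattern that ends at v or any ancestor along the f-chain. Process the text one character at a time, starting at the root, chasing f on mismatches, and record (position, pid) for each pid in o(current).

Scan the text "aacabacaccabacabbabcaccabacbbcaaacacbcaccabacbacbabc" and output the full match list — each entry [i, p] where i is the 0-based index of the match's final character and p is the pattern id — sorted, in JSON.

Construct AC machine:
Trie nodes:
  0='ε' goto a→13 b→7 c→1
  1='c' goto a→2 c→12  ←P0
  2='ca' goto a→3 b→4
  3='caa' goto ·  ←P1
  4='cab' goto a→5
  5='caba' goto c→6
  6='cabac' goto ·  ←P2
  7='b' goto a→8 c→9
  8='ba' goto ·  ←P3
  9='bc' goto a→10
  10='bca' goto c→11
  11='bcac' goto ·  ←P4
  12='cc' goto ·  ←P5
  13='a' goto c→14
  14='ac' goto ·  ←P6

Failure links (BFS by depth):
  n1('c'): parent n0 fail=0; on 'c' 0 → fail=0;  out {0}∪∅={0}
  n7('b'): parent n0 fail=0; on 'b' 0 → fail=0;  out ∅∪∅=∅
  n13('a'): parent n0 fail=0; on 'a' 0 → fail=0;  out ∅∪∅=∅
  n2('ca'): parent n1 fail=0; on 'a' 0 → fail=13;  out ∅∪∅=∅
  n8('ba'): parent n7 fail=0; on 'a' 0 → fail=13;  out {3}∪∅={3}
  n9('bc'): parent n7 fail=0; on 'c' 0 → fail=1;  out ∅∪{0}={0}
  n12('cc'): parent n1 fail=0; on 'c' 0 → fail=1;  out {5}∪{0}={0,5}
  n14('ac'): parent n13 fail=0; on 'c' 0 → fail=1;  out {6}∪{0}={0,6}
  n3('caa'): parent n2 fail=13; on 'a' 13→0 → fail=13;  out {1}∪∅={1}
  n4('cab'): parent n2 fail=13; on 'b' 13→0 → fail=7;  out ∅∪∅=∅
  n10('bca'): parent n9 fail=1; on 'a' 1 → fail=2;  out ∅∪∅=∅
  n5('caba'): parent n4 fail=7; on 'a' 7 → fail=8;  out ∅∪{3}={3}
  n11('bcac'): parent n10 fail=2; on 'c' 2→13 → fail=14;  out {4}∪{0,6}={0,4,6}
  n6('cabac'): parent n5 fail=8; on 'c' 8→13 → fail=14;  out {2}∪{0,6}={0,2,6}

Run:
pos 0 'a': at 13
pos 1 'a': at 13 ·f
pos 2 'c': at 14  emit P0@[2:2],P6@[1:2]
pos 3 'a': at 2 ·f
pos 4 'b': at 4
pos 5 'a': at 5  emit P3@[4:5]
pos 6 'c': at 6  emit P0@[6:6],P2@[2:6],P6@[5:6]
pos 7 'a': at 2 ·f
pos 8 'c': at 14 ·f  emit P0@[8:8],P6@[7:8]
pos 9 'c': at 12 ·f  emit P0@[9:9],P5@[8:9]
pos 10 'a': at 2 ·f
pos 11 'b': at 4
pos 12 'a': at 5  emit P3@[11:12]
pos 13 'c': at 6  emit P0@[13:13],P2@[9:13],P6@[12:13]
pos 14 'a': at 2 ·f
pos 15 'b': at 4
pos 16 'b': at 7 ·f
pos 17 'a': at 8  emit P3@[16:17]
pos 18 'b': at 7 ·f
pos 19 'c': at 9  emit P0@[19:19]
pos 20 'a': at 10
pos 21 'c': at 11  emit P0@[21:21],P4@[18:21],P6@[20:21]
pos 22 'c': at 12 ·f  emit P0@[22:22],P5@[21:22]
pos 23 'a': at 2 ·f
pos 24 'b': at 4
pos 25 'a': at 5  emit P3@[24:25]
pos 26 'c': at 6  emit P0@[26:26],P2@[22:26],P6@[25:26]
pos 27 'b': at 7 ·f
pos 28 'b': at 7 ·f
pos 29 'c': at 9  emit P0@[29:29]
pos 30 'a': at 10
pos 31 'a': at 3 ·f  emit P1@[29:31]
pos 32 'a': at 13 ·f
pos 33 'c': at 14  emit P0@[33:33],P6@[32:33]
pos 34 'a': at 2 ·f
pos 35 'c': at 14 ·f  emit P0@[35:35],P6@[34:35]
pos 36 'b': at 7 ·f
pos 37 'c': at 9  emit P0@[37:37]
pos 38 'a': at 10
pos 39 'c': at 11  emit P0@[39:39],P4@[36:39],P6@[38:39]
pos 40 'c': at 12 ·f  emit P0@[40:40],P5@[39:40]
pos 41 'a': at 2 ·f
pos 42 'b': at 4
pos 43 'a': at 5  emit P3@[42:43]
pos 44 'c': at 6  emit P0@[44:44],P2@[40:44],P6@[43:44]
pos 45 'b': at 7 ·f
pos 46 'a': at 8  emit P3@[45:46]
pos 47 'c': at 14 ·f  emit P0@[47:47],P6@[46:47]
pos 48 'b': at 7 ·f
pos 49 'a': at 8  emit P3@[48:49]
pos 50 'b': at 7 ·f
pos 51 'c': at 9  emit P0@[51:51]

All matches (sorted): [[2,0],[2,6],[5,3],[6,0],[6,2],[6,6],[8,0],[8,6],[9,0],[9,5],[12,3],[13,0],[13,2],[13,6],[17,3],[19,0],[21,0],[21,4],[21,6],[22,0],[22,5],[25,3],[26,0],[26,2],[26,6],[29,0],[31,1],[33,0],[33,6],[35,0],[35,6],[37,0],[39,0],[39,4],[39,6],[40,0],[40,5],[43,3],[44,0],[44,2],[44,6],[46,3],[47,0],[47,6],[49,3],[51,0]]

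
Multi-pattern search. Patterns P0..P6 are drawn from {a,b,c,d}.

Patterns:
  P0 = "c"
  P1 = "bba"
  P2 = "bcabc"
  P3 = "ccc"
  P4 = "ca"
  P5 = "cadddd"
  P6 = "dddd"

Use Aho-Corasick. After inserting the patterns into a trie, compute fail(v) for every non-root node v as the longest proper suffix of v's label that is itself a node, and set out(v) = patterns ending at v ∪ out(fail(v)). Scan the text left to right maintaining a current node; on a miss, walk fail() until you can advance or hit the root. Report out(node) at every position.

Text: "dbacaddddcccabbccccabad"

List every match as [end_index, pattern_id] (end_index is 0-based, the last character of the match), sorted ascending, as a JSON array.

Build:
Trie (insert patterns):
  n0 'ε': b→2 c→1 d→16
  n1 'c': a→11 c→9  ←P0
  n2 'b': b→3 c→5
  n3 'bb': a→4
  n4 'bba': ·  ←P1
  n5 'bc': a→6
  n6 'bca': b→7
  n7 'bcab': c→8
  n8 'bcabc': ·  ←P2
  n9 'cc': c→10
  n10 'ccc': ·  ←P3
  n11 'ca': d→12  ←P4
  n12 'cad': d→13
  n13 'cadd': d→14
  n14 'caddd': d→15
  n15 'cadddd': ·  ←P5
  n16 'd': d→17
  n17 'dd': d→18
  n18 'ddd': d→19
  n19 'dddd': ·  ←P6

BFS fail/out derivation:
  fail(1) 'c': from fail(0)=0 chase 'c': 0 ⇒ 0;  out={0}∪out(0)={0}
  fail(2) 'b': from fail(0)=0 chase 'b': 0 ⇒ 0;  out=∅∪out(0)=∅
  fail(16) 'd': from fail(0)=0 chase 'd': 0 ⇒ 0;  out=∅∪out(0)=∅
  fail(3) 'bb': from fail(2)=0 chase 'b': 0 ⇒ 2;  out=∅∪out(2)=∅
  fail(5) 'bc': from fail(2)=0 chase 'c': 0 ⇒ 1;  out=∅∪out(1)={0}
  fail(9) 'cc': from fail(1)=0 chase 'c': 0 ⇒ 1;  out=∅∪out(1)={0}
  fail(11) 'ca': from fail(1)=0 chase 'a': 0 ⇒ 0;  out={4}∪out(0)={4}
  fail(17) 'dd': from fail(16)=0 chase 'd': 0 ⇒ 16;  out=∅∪out(16)=∅
  fail(4) 'bba': from fail(3)=2 chase 'a': 2→0 ⇒ 0;  out={1}∪out(0)={1}
  fail(6) 'bca': from fail(5)=1 chase 'a': 1 ⇒ 11;  out=∅∪out(11)={4}
  fail(10) 'ccc': from fail(9)=1 chase 'c': 1 ⇒ 9;  out={3}∪out(9)={0,3}
  fail(12) 'cad': from fail(11)=0 chase 'd': 0 ⇒ 16;  out=∅∪out(16)=∅
  fail(18) 'ddd': from fail(17)=16 chase 'd': 16 ⇒ 17;  out=∅∪out(17)=∅
  fail(7) 'bcab': from fail(6)=11 chase 'b': 11→0 ⇒ 2;  out=∅∪out(2)=∅
  fail(13) 'cadd': from fail(12)=16 chase 'd': 16 ⇒ 17;  out=∅∪out(17)=∅
  fail(19) 'dddd': from fail(18)=17 chase 'd': 17 ⇒ 18;  out={6}∪out(18)={6}
  fail(8) 'bcabc': from fail(7)=2 chase 'c': 2 ⇒ 5;  out={2}∪out(5)={0,2}
  fail(14) 'caddd': from fail(13)=17 chase 'd': 17 ⇒ 18;  out=∅∪out(18)=∅
  fail(15) 'cadddd': from fail(14)=18 chase 'd': 18 ⇒ 19;  out={5}∪out(19)={5,6}

Scan:
pos 0 'd': at 16
pos 1 'b': at 2 (via fail)
pos 2 'a': at 0 (via fail)
pos 3 'c': at 1  → match P0@[3:3]
pos 4 'a': at 11  → match P4@[3:4]
pos 5 'd': at 12
pos 6 'd': at 13
pos 7 'd': at 14
pos 8 'd': at 15  → match P5@[3:8],P6@[5:8]
pos 9 'c': at 1 (via fail)  → match P0@[9:9]
pos 10 'c': at 9  → match P0@[10:10]
pos 11 'c': at 10  → match P0@[11:11],P3@[9:11]
pos 12 'a': at 11 (via fail)  → match P4@[11:12]
pos 13 'b': at 2 (via fail)
pos 14 'b': at 3
pos 15 'c': at 5 (via fail)  → match P0@[15:15]
pos 16 'c': at 9 (via fail)  → match P0@[16:16]
pos 17 'c': at 10  → match P0@[17:17],P3@[15:17]
pos 18 'c': at 10 (via fail)  → match P0@[18:18],P3@[16:18]
pos 19 'a': at 11 (via fail)  → match P4@[18:19]
pos 20 'b': at 2 (via fail)
pos 21 'a': at 0 (via fail)
pos 22 'd': at 16

Result: [[3,0],[4,4],[8,5],[8,6],[9,0],[10,0],[11,0],[11,3],[12,4],[15,0],[16,0],[17,0],[17,3],[18,0],[18,3],[19,4]]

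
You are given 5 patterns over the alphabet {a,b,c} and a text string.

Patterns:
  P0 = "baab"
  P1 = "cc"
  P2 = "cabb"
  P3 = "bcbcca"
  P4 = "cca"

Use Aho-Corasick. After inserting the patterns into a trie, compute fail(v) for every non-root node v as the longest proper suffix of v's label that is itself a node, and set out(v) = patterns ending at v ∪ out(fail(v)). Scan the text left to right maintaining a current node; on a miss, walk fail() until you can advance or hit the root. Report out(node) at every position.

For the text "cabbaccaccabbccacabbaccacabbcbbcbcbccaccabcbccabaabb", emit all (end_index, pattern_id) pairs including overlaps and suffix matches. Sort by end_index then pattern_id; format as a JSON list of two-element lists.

Build:
Trie (insert patterns):
  n0 'ε': b→1 c→5
  n1 'b': a→2 c→10
  n2 'ba': a→3
  n3 'baa': b→4
  n4 'baab': ·  [P0 ends]
  n5 'c': a→7 c→6
  n6 'cc': a→15  [P1 ends]
  n7 'ca': b→8
  n8 'cab': b→9
  n9 'cabb': ·  [P2 ends]
  n10 'bc': b→11
  n11 'bcb': c→12
  n12 'bcbc': c→13
  n13 'bcbcc': a→14
  n14 'bcbcca': ·  [P3 ends]
  n15 'cca': ·  [P4 ends]

BFS fail/out derivation:
  fail(1) 'b': from fail(0)=0 chase 'b': 0 ⇒ 0;  out=∅∪out(0)=∅
  fail(5) 'c': from fail(0)=0 chase 'c': 0 ⇒ 0;  out=∅∪out(0)=∅
  fail(2) 'ba': from fail(1)=0 chase 'a': 0 ⇒ 0;  out=∅∪out(0)=∅
  fail(6) 'cc': from fail(5)=0 chase 'c': 0 ⇒ 5;  out={1}∪out(5)={1}
  fail(7) 'ca': from fail(5)=0 chase 'a': 0 ⇒ 0;  out=∅∪out(0)=∅
  fail(10) 'bc': from fail(1)=0 chase 'c': 0 ⇒ 5;  out=∅∪out(5)=∅
  fail(3) 'baa': from fail(2)=0 chase 'a': 0 ⇒ 0;  out=∅∪out(0)=∅
  fail(8) 'cab': from fail(7)=0 chase 'b': 0 ⇒ 1;  out=∅∪out(1)=∅
  fail(11) 'bcb': from fail(10)=5 chase 'b': 5→0 ⇒ 1;  out=∅∪out(1)=∅
  fail(15) 'cca': from fail(6)=5 chase 'a': 5 ⇒ 7;  out={4}∪out(7)={4}
  fail(4) 'baab': from fail(3)=0 chase 'b': 0 ⇒ 1;  out={0}∪out(1)={0}
  fail(9) 'cabb': from fail(8)=1 chase 'b': 1→0 ⇒ 1;  out={2}∪out(1)={2}
  fail(12) 'bcbc': from fail(11)=1 chase 'c': 1 ⇒ 10;  out=∅∪out(10)=∅
  fail(13) 'bcbcc': from fail(12)=10 chase 'c': 10→5 ⇒ 6;  out=∅∪out(6)={1}
  fail(14) 'bcbcca': from fail(13)=6 chase 'a': 6 ⇒ 15;  out={3}∪out(15)={3,4}

Scan:
[0] read 'c'  n0⇒n5
[1] read 'a'  n5⇒n7
[2] read 'b'  n7⇒n8
[3] read 'b'  n8⇒n9  emit P2@[0:3]
[4] read 'a'  n9⇒n2 (fail-walked)
[5] read 'c'  n2⇒n5 (fail-walked)
[6] read 'c'  n5⇒n6  emit P1@[5:6]
[7] read 'a'  n6⇒n15  emit P4@[5:7]
[8] read 'c'  n15⇒n5 (fail-walked)
[9] read 'c'  n5⇒n6  emit P1@[8:9]
[10] read 'a'  n6⇒n15  emit P4@[8:10]
[11] read 'b'  n15⇒n8 (fail-walked)
[12] read 'b'  n8⇒n9  emit P2@[9:12]
[13] read 'c'  n9⇒n10 (fail-walked)
[14] read 'c'  n10⇒n6 (fail-walked)  emit P1@[13:14]
[15] read 'a'  n6⇒n15  emit P4@[13:15]
[16] read 'c'  n15⇒n5 (fail-walked)
[17] read 'a'  n5⇒n7
[18] read 'b'  n7⇒n8
[19] read 'b'  n8⇒n9  emit P2@[16:19]
[20] read 'a'  n9⇒n2 (fail-walked)
[21] read 'c'  n2⇒n5 (fail-walked)
[22] read 'c'  n5⇒n6  emit P1@[21:22]
[23] read 'a'  n6⇒n15  emit P4@[21:23]
[24] read 'c'  n15⇒n5 (fail-walked)
[25] read 'a'  n5⇒n7
[26] read 'b'  n7⇒n8
[27] read 'b'  n8⇒n9  emit P2@[24:27]
[28] read 'c'  n9⇒n10 (fail-walked)
[29] read 'b'  n10⇒n11
[30] read 'b'  n11⇒n1 (fail-walked)
[31] read 'c'  n1⇒n10
[32] read 'b'  n10⇒n11
[33] read 'c'  n11⇒n12
[34] read 'b'  n12⇒n11 (fail-walked)
[35] read 'c'  n11⇒n12
[36] read 'c'  n12⇒n13  emit P1@[35:36]
[37] read 'a'  n13⇒n14  emit P3@[32:37],P4@[35:37]
[38] read 'c'  n14⇒n5 (fail-walked)
[39] read 'c'  n5⇒n6  emit P1@[38:39]
[40] read 'a'  n6⇒n15  emit P4@[38:40]
[41] read 'b'  n15⇒n8 (fail-walked)
[42] read 'c'  n8⇒n10 (fail-walked)
[43] read 'b'  n10⇒n11
[44] read 'c'  n11⇒n12
[45] read 'c'  n12⇒n13  emit P1@[44:45]
[46] read 'a'  n13⇒n14  emit P3@[41:46],P4@[44:46]
[47] read 'b'  n14⇒n8 (fail-walked)
[48] read 'a'  n8⇒n2 (fail-walked)
[49] read 'a'  n2⇒n3
[50] read 'b'  n3⇒n4  emit P0@[47:50]
[51] read 'b'  n4⇒n1 (fail-walked)

Matches: [[3,2],[6,1],[7,4],[9,1],[10,4],[12,2],[14,1],[15,4],[19,2],[22,1],[23,4],[27,2],[36,1],[37,3],[37,4],[39,1],[40,4],[45,1],[46,3],[46,4],[50,0]]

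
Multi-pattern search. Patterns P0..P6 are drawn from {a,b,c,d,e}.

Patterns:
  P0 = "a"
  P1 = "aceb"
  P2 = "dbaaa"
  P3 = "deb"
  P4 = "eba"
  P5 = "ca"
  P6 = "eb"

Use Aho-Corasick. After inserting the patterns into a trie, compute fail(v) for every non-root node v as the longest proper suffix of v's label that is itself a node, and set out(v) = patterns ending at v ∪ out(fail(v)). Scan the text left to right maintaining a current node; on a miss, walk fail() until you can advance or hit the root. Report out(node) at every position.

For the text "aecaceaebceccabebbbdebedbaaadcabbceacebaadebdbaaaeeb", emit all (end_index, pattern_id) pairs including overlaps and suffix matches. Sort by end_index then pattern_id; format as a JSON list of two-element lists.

Build:
Trie nodes:
  0='ε' goto a→1 c→15 d→5 e→12
  1='a' goto c→2  ←P0
  2='ac' goto e→3
  3='ace' goto b→4
  4='aceb' goto ·  ←P1
  5='d' goto b→6 e→10
  6='db' goto a→7
  7='dba' goto a→8
  8='dbaa' goto a→9
  9='dbaaa' goto ·  ←P2
  10='de' goto b→11
  11='deb' goto ·  ←P3
  12='e' goto b→13
  13='eb' goto a→14  ←P6
  14='eba' goto ·  ←P4
  15='c' goto a→16
  16='ca' goto ·  ←P5

BFS fail/out derivation:
  fail(1) 'a': from fail(0)=0 chase 'a': 0 ⇒ 0;  out={0}∪out(0)={0}
  fail(5) 'd': from fail(0)=0 chase 'd': 0 ⇒ 0;  out=∅∪out(0)=∅
  fail(12) 'e': from fail(0)=0 chase 'e': 0 ⇒ 0;  out=∅∪out(0)=∅
  fail(15) 'c': from fail(0)=0 chase 'c': 0 ⇒ 0;  out=∅∪out(0)=∅
  fail(2) 'ac': from fail(1)=0 chase 'c': 0 ⇒ 15;  out=∅∪out(15)=∅
  fail(6) 'db': from fail(5)=0 chase 'b': 0 ⇒ 0;  out=∅∪out(0)=∅
  fail(10) 'de': from fail(5)=0 chase 'e': 0 ⇒ 12;  out=∅∪out(12)=∅
  fail(13) 'eb': from fail(12)=0 chase 'b': 0 ⇒ 0;  out={6}∪out(0)={6}
  fail(16) 'ca': from fail(15)=0 chase 'a': 0 ⇒ 1;  out={5}∪out(1)={0,5}
  fail(3) 'ace': from fail(2)=15 chase 'e': 15→0 ⇒ 12;  out=∅∪out(12)=∅
  fail(7) 'dba': from fail(6)=0 chase 'a': 0 ⇒ 1;  out=∅∪out(1)={0}
  fail(11) 'deb': from fail(10)=12 chase 'b': 12 ⇒ 13;  out={3}∪out(13)={3,6}
  fail(14) 'eba': from fail(13)=0 chase 'a': 0 ⇒ 1;  out={4}∪out(1)={0,4}
  fail(4) 'aceb': from fail(3)=12 chase 'b': 12 ⇒ 13;  out={1}∪out(13)={1,6}
  fail(8) 'dbaa': from fail(7)=1 chase 'a': 1→0 ⇒ 1;  out=∅∪out(1)={0}
  fail(9) 'dbaaa': from fail(8)=1 chase 'a': 1→0 ⇒ 1;  out={2}∪out(1)={0,2}

Scan:
i=0 'a': node 0→1  → match P0@[0:0]
i=1 'e': node 1→12 ·f
i=2 'c': node 12→15 ·f
i=3 'a': node 15→16  → match P0@[3:3],P5@[2:3]
i=4 'c': node 16→2 ·f
i=5 'e': node 2→3
i=6 'a': node 3→1 ·f  → match P0@[6:6]
i=7 'e': node 1→12 ·f
i=8 'b': node 12→13  → match P6@[7:8]
i=9 'c': node 13→15 ·f
i=10 'e': node 15→12 ·f
i=11 'c': node 12→15 ·f
i=12 'c': node 15→15 ·f
i=13 'a': node 15→16  → match P0@[13:13],P5@[12:13]
i=14 'b': node 16→0 ·f
i=15 'e': node 0→12
i=16 'b': node 12→13  → match P6@[15:16]
i=17 'b': node 13→0 ·f
i=18 'b': node 0→0
i=19 'd': node 0→5
i=20 'e': node 5→10
i=21 'b': node 10→11  → match P3@[19:21],P6@[20:21]
i=22 'e': node 11→12 ·f
i=23 'd': node 12→5 ·f
i=24 'b': node 5→6
i=25 'a': node 6→7  → match P0@[25:25]
i=26 'a': node 7→8  → match P0@[26:26]
i=27 'a': node 8→9  → match P0@[27:27],P2@[23:27]
i=28 'd': node 9→5 ·f
i=29 'c': node 5→15 ·f
i=30 'a': node 15→16  → match P0@[30:30],P5@[29:30]
i=31 'b': node 16→0 ·f
i=32 'b': node 0→0
i=33 'c': node 0→15
i=34 'e': node 15→12 ·f
i=35 'a': node 12→1 ·f  → match P0@[35:35]
i=36 'c': node 1→2
i=37 'e': node 2→3
i=38 'b': node 3→4  → match P1@[35:38],P6@[37:38]
i=39 'a': node 4→14 ·f  → match P0@[39:39],P4@[37:39]
i=40 'a': node 14→1 ·f  → match P0@[40:40]
i=41 'd': node 1→5 ·f
i=42 'e': node 5→10
i=43 'b': node 10→11  → match P3@[41:43],P6@[42:43]
i=44 'd': node 11→5 ·f
i=45 'b': node 5→6
i=46 'a': node 6→7  → match P0@[46:46]
i=47 'a': node 7→8  → match P0@[47:47]
i=48 'a': node 8→9  → match P0@[48:48],P2@[44:48]
i=49 'e': node 9→12 ·f
i=50 'e': node 12→12 ·f
i=51 'b': node 12→13  → match P6@[50:51]

All matches (sorted): [[0,0],[3,0],[3,5],[6,0],[8,6],[13,0],[13,5],[16,6],[21,3],[21,6],[25,0],[26,0],[27,0],[27,2],[30,0],[30,5],[35,0],[38,1],[38,6],[39,0],[39,4],[40,0],[43,3],[43,6],[46,0],[47,0],[48,0],[48,2],[51,6]]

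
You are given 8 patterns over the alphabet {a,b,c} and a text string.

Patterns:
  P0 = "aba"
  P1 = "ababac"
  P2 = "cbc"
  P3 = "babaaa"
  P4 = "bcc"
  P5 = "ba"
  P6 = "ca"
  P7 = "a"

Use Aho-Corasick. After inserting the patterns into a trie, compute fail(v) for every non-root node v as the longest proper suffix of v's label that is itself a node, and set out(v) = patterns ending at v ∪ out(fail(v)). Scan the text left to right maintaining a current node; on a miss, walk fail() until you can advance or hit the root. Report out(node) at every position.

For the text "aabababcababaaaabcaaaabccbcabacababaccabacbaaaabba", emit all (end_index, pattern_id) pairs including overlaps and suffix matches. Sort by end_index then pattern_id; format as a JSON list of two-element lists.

Build automaton:
Trie (insert patterns):
  n0 'ε': a→1 b→10 c→7
  n1 'a': b→2  [P7 ends]
  n2 'ab': a→3
  n3 'aba': b→4  [P0 ends]
  n4 'abab': a→5
  n5 'ababa': c→6
  n6 'ababac': ·  [P1 ends]
  n7 'c': a→18 b→8
  n8 'cb': c→9
  n9 'cbc': ·  [P2 ends]
  n10 'b': a→11 c→16
  n11 'ba': b→12  [P5 ends]
  n12 'bab': a→13
  n13 'baba': a→14
  n14 'babaa': a→15
  n15 'babaaa': ·  [P3 ends]
  n16 'bc': c→17
  n17 'bcc': ·  [P4 ends]
  n18 'ca': ·  [P6 ends]

Failure links (BFS by depth):
  fail(1) 'a': from fail(0)=0 chase 'a': 0 ⇒ 0;  out={7}∪out(0)={7}
  fail(7) 'c': from fail(0)=0 chase 'c': 0 ⇒ 0;  out=∅∪out(0)=∅
  fail(10) 'b': from fail(0)=0 chase 'b': 0 ⇒ 0;  out=∅∪out(0)=∅
  fail(2) 'ab': from fail(1)=0 chase 'b': 0 ⇒ 10;  out=∅∪out(10)=∅
  fail(8) 'cb': from fail(7)=0 chase 'b': 0 ⇒ 10;  out=∅∪out(10)=∅
  fail(11) 'ba': from fail(10)=0 chase 'a': 0 ⇒ 1;  out={5}∪out(1)={5,7}
  fail(16) 'bc': from fail(10)=0 chase 'c': 0 ⇒ 7;  out=∅∪out(7)=∅
  fail(18) 'ca': from fail(7)=0 chase 'a': 0 ⇒ 1;  out={6}∪out(1)={6,7}
  fail(3) 'aba': from fail(2)=10 chase 'a': 10 ⇒ 11;  out={0}∪out(11)={0,5,7}
  fail(9) 'cbc': from fail(8)=10 chase 'c': 10 ⇒ 16;  out={2}∪out(16)={2}
  fail(12) 'bab': from fail(11)=1 chase 'b': 1 ⇒ 2;  out=∅∪out(2)=∅
  fail(17) 'bcc': from fail(16)=7 chase 'c': 7→0 ⇒ 7;  out={4}∪out(7)={4}
  fail(4) 'abab': from fail(3)=11 chase 'b': 11 ⇒ 12;  out=∅∪out(12)=∅
  fail(13) 'baba': from fail(12)=2 chase 'a': 2 ⇒ 3;  out=∅∪out(3)={0,5,7}
  fail(5) 'ababa': from fail(4)=12 chase 'a': 12 ⇒ 13;  out=∅∪out(13)={0,5,7}
  fail(14) 'babaa': from fail(13)=3 chase 'a': 3→11→1→0 ⇒ 1;  out=∅∪out(1)={7}
  fail(6) 'ababac': from fail(5)=13 chase 'c': 13→3→11→1→0 ⇒ 7;  out={1}∪out(7)={1}
  fail(15) 'babaaa': from fail(14)=1 chase 'a': 1→0 ⇒ 1;  out={3}∪out(1)={3,7}

Scan:
pos 0 'a': at 1  emit P7@[0:0]
pos 1 'a': at 1 (via fail)  emit P7@[1:1]
pos 2 'b': at 2
pos 3 'a': at 3  emit P0@[1:3],P5@[2:3],P7@[3:3]
pos 4 'b': at 4
pos 5 'a': at 5  emit P0@[3:5],P5@[4:5],P7@[5:5]
pos 6 'b': at 4 (via fail)
pos 7 'c': at 16 (via fail)
pos 8 'a': at 18 (via fail)  emit P6@[7:8],P7@[8:8]
pos 9 'b': at 2 (via fail)
pos 10 'a': at 3  emit P0@[8:10],P5@[9:10],P7@[10:10]
pos 11 'b': at 4
pos 12 'a': at 5  emit P0@[10:12],P5@[11:12],P7@[12:12]
pos 13 'a': at 14 (via fail)  emit P7@[13:13]
pos 14 'a': at 15  emit P3@[9:14],P7@[14:14]
pos 15 'a': at 1 (via fail)  emit P7@[15:15]
pos 16 'b': at 2
pos 17 'c': at 16 (via fail)
pos 18 'a': at 18 (via fail)  emit P6@[17:18],P7@[18:18]
pos 19 'a': at 1 (via fail)  emit P7@[19:19]
pos 20 'a': at 1 (via fail)  emit P7@[20:20]
pos 21 'a': at 1 (via fail)  emit P7@[21:21]
pos 22 'b': at 2
pos 23 'c': at 16 (via fail)
pos 24 'c': at 17  emit P4@[22:24]
pos 25 'b': at 8 (via fail)
pos 26 'c': at 9  emit P2@[24:26]
pos 27 'a': at 18 (via fail)  emit P6@[26:27],P7@[27:27]
pos 28 'b': at 2 (via fail)
pos 29 'a': at 3  emit P0@[27:29],P5@[28:29],P7@[29:29]
pos 30 'c': at 7 (via fail)
pos 31 'a': at 18  emit P6@[30:31],P7@[31:31]
pos 32 'b': at 2 (via fail)
pos 33 'a': at 3  emit P0@[31:33],P5@[32:33],P7@[33:33]
pos 34 'b': at 4
pos 35 'a': at 5  emit P0@[33:35],P5@[34:35],P7@[35:35]
pos 36 'c': at 6  emit P1@[31:36]
pos 37 'c': at 7 (via fail)
pos 38 'a': at 18  emit P6@[37:38],P7@[38:38]
pos 39 'b': at 2 (via fail)
pos 40 'a': at 3  emit P0@[38:40],P5@[39:40],P7@[40:40]
pos 41 'c': at 7 (via fail)
pos 42 'b': at 8
pos 43 'a': at 11 (via fail)  emit P5@[42:43],P7@[43:43]
pos 44 'a': at 1 (via fail)  emit P7@[44:44]
pos 45 'a': at 1 (via fail)  emit P7@[45:45]
pos 46 'a': at 1 (via fail)  emit P7@[46:46]
pos 47 'b': at 2
pos 48 'b': at 10 (via fail)
pos 49 'a': at 11  emit P5@[48:49],P7@[49:49]

Matches: [[0,7],[1,7],[3,0],[3,5],[3,7],[5,0],[5,5],[5,7],[8,6],[8,7],[10,0],[10,5],[10,7],[12,0],[12,5],[12,7],[13,7],[14,3],[14,7],[15,7],[18,6],[18,7],[19,7],[20,7],[21,7],[24,4],[26,2],[27,6],[27,7],[29,0],[29,5],[29,7],[31,6],[31,7],[33,0],[33,5],[33,7],[35,0],[35,5],[35,7],[36,1],[38,6],[38,7],[40,0],[40,5],[40,7],[43,5],[43,7],[44,7],[45,7],[46,7],[49,5],[49,7]]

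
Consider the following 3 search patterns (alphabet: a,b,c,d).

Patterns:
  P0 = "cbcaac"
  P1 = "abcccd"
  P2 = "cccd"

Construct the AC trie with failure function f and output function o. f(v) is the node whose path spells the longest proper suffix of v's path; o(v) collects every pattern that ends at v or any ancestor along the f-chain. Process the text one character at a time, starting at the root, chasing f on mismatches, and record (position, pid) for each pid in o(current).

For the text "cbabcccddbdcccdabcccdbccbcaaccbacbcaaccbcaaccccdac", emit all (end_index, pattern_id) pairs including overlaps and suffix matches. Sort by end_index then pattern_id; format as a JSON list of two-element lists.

Build:
Trie (insert patterns):
  0='ε' goto a→7 c→1
  1='c' goto b→2 c→13
  2='cb' goto c→3
  3='cbc' goto a→4
  4='cbca' goto a→5
  5='cbcaa' goto c→6
  6='cbcaac' goto ·  [P0 ends]
  7='a' goto b→8
  8='ab' goto c→9
  9='abc' goto c→10
  10='abcc' goto c→11
  11='abccc' goto d→12
  12='abcccd' goto ·  [P1 ends]
  13='cc' goto c→14
  14='ccc' goto d→15
  15='cccd' goto ·  [P2 ends]

Failure links (BFS by depth):
  n1('c'): parent n0 fail=0; on 'c' 0 → fail=0;  out ∅∪∅=∅
  n7('a'): parent n0 fail=0; on 'a' 0 → fail=0;  out ∅∪∅=∅
  n2('cb'): parent n1 fail=0; on 'b' 0 → fail=0;  out ∅∪∅=∅
  n8('ab'): parent n7 fail=0; on 'b' 0 → fail=0;  out ∅∪∅=∅
  n13('cc'): parent n1 fail=0; on 'c' 0 → fail=1;  out ∅∪∅=∅
  n3('cbc'): parent n2 fail=0; on 'c' 0 → fail=1;  out ∅∪∅=∅
  n9('abc'): parent n8 fail=0; on 'c' 0 → fail=1;  out ∅∪∅=∅
  n14('ccc'): parent n13 fail=1; on 'c' 1 → fail=13;  out ∅∪∅=∅
  n4('cbca'): parent n3 fail=1; on 'a' 1→0 → fail=7;  out ∅∪∅=∅
  n10('abcc'): parent n9 fail=1; on 'c' 1 → fail=13;  out ∅∪∅=∅
  n15('cccd'): parent n14 fail=13; on 'd' 13→1→0 → fail=0;  out {2}∪∅={2}
  n5('cbcaa'): parent n4 fail=7; on 'a' 7→0 → fail=7;  out ∅∪∅=∅
  n11('abccc'): parent n10 fail=13; on 'c' 13 → fail=14;  out ∅∪∅=∅
  n6('cbcaac'): parent n5 fail=7; on 'c' 7→0 → fail=1;  out {0}∪∅={0}
  n12('abcccd'): parent n11 fail=14; on 'd' 14 → fail=15;  out {1}∪{2}={1,2}

Text stream:
[0] read 'c'  n0⇒n1
[1] read 'b'  n1⇒n2
[2] read 'a'  n2⇒n7 ·f
[3] read 'b'  n7⇒n8
[4] read 'c'  n8⇒n9
[5] read 'c'  n9⇒n10
[6] read 'c'  n10⇒n11
[7] read 'd'  n11⇒n12  → match P1@[2:7],P2@[4:7]
[8] read 'd'  n12⇒n0 ·f
[9] read 'b'  n0⇒n0
[10] read 'd'  n0⇒n0
[11] read 'c'  n0⇒n1
[12] read 'c'  n1⇒n13
[13] read 'c'  n13⇒n14
[14] read 'd'  n14⇒n15  → match P2@[11:14]
[15] read 'a'  n15⇒n7 ·f
[16] read 'b'  n7⇒n8
[17] read 'c'  n8⇒n9
[18] read 'c'  n9⇒n10
[19] read 'c'  n10⇒n11
[20] read 'd'  n11⇒n12  → match P1@[15:20],P2@[17:20]
[21] read 'b'  n12⇒n0 ·f
[22] read 'c'  n0⇒n1
[23] read 'c'  n1⇒n13
[24] read 'b'  n13⇒n2 ·f
[25] read 'c'  n2⇒n3
[26] read 'a'  n3⇒n4
[27] read 'a'  n4⇒n5
[28] read 'c'  n5⇒n6  → match P0@[23:28]
[29] read 'c'  n6⇒n13 ·f
[30] read 'b'  n13⇒n2 ·f
[31] read 'a'  n2⇒n7 ·f
[32] read 'c'  n7⇒n1 ·f
[33] read 'b'  n1⇒n2
[34] read 'c'  n2⇒n3
[35] read 'a'  n3⇒n4
[36] read 'a'  n4⇒n5
[37] read 'c'  n5⇒n6  → match P0@[32:37]
[38] read 'c'  n6⇒n13 ·f
[39] read 'b'  n13⇒n2 ·f
[40] read 'c'  n2⇒n3
[41] read 'a'  n3⇒n4
[42] read 'a'  n4⇒n5
[43] read 'c'  n5⇒n6  → match P0@[38:43]
[44] read 'c'  n6⇒n13 ·f
[45] read 'c'  n13⇒n14
[46] read 'c'  n14⇒n14 ·f
[47] read 'd'  n14⇒n15  → match P2@[44:47]
[48] read 'a'  n15⇒n7 ·f
[49] read 'c'  n7⇒n1 ·f

Result: [[7,1],[7,2],[14,2],[20,1],[20,2],[28,0],[37,0],[43,0],[47,2]]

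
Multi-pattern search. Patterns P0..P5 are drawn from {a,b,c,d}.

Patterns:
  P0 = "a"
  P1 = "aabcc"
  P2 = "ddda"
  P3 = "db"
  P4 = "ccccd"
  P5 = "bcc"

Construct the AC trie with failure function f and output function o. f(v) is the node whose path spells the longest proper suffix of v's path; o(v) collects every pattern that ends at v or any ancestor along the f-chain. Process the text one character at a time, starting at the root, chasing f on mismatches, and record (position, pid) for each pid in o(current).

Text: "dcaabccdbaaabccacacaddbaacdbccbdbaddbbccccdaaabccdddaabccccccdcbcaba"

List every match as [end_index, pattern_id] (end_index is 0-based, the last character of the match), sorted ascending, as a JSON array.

Build:
Trie nodes:
  n0 'ε': a→1 b→16 c→11 d→6
  n1 'a': a→2  [P0 ends]
  n2 'aa': b→3
  n3 'aab': c→4
  n4 'aabc': c→5
  n5 'aabcc': ·  [P1 ends]
  n6 'd': b→10 d→7
  n7 'dd': d→8
  n8 'ddd': a→9
  n9 'ddda': ·  [P2 ends]
  n10 'db': ·  [P3 ends]
  n11 'c': c→12
  n12 'cc': c→13
  n13 'ccc': c→14
  n14 'cccc': d→15
  n15 'ccccd': ·  [P4 ends]
  n16 'b': c→17
  n17 'bc': c→18
  n18 'bcc': ·  [P5 ends]

Failure links (BFS by depth):
  fail(1) 'a': from fail(0)=0 chase 'a': 0 ⇒ 0;  out={0}∪out(0)={0}
  fail(6) 'd': from fail(0)=0 chase 'd': 0 ⇒ 0;  out=∅∪out(0)=∅
  fail(11) 'c': from fail(0)=0 chase 'c': 0 ⇒ 0;  out=∅∪out(0)=∅
  fail(16) 'b': from fail(0)=0 chase 'b': 0 ⇒ 0;  out=∅∪out(0)=∅
  fail(2) 'aa': from fail(1)=0 chase 'a': 0 ⇒ 1;  out=∅∪out(1)={0}
  fail(7) 'dd': from fail(6)=0 chase 'd': 0 ⇒ 6;  out=∅∪out(6)=∅
  fail(10) 'db': from fail(6)=0 chase 'b': 0 ⇒ 16;  out={3}∪out(16)={3}
  fail(12) 'cc': from fail(11)=0 chase 'c': 0 ⇒ 11;  out=∅∪out(11)=∅
  fail(17) 'bc': from fail(16)=0 chase 'c': 0 ⇒ 11;  out=∅∪out(11)=∅
  fail(3) 'aab': from fail(2)=1 chase 'b': 1→0 ⇒ 16;  out=∅∪out(16)=∅
  fail(8) 'ddd': from fail(7)=6 chase 'd': 6 ⇒ 7;  out=∅∪out(7)=∅
  fail(13) 'ccc': from fail(12)=11 chase 'c': 11 ⇒ 12;  out=∅∪out(12)=∅
  fail(18) 'bcc': from fail(17)=11 chase 'c': 11 ⇒ 12;  out={5}∪out(12)={5}
  fail(4) 'aabc': from fail(3)=16 chase 'c': 16 ⇒ 17;  out=∅∪out(17)=∅
  fail(9) 'ddda': from fail(8)=7 chase 'a': 7→6→0 ⇒ 1;  out={2}∪out(1)={0,2}
  fail(14) 'cccc': from fail(13)=12 chase 'c': 12 ⇒ 13;  out=∅∪out(13)=∅
  fail(5) 'aabcc': from fail(4)=17 chase 'c': 17 ⇒ 18;  out={1}∪out(18)={1,5}
  fail(15) 'ccccd': from fail(14)=13 chase 'd': 13→12→11→0 ⇒ 6;  out={4}∪out(6)={4}

Scan:
pos 0 'd': at 6
pos 1 'c': at 11 (fail-walked)
pos 2 'a': at 1 (fail-walked)  ** P0@[2:2]
pos 3 'a': at 2  ** P0@[3:3]
pos 4 'b': at 3
pos 5 'c': at 4
pos 6 'c': at 5  ** P1@[2:6],P5@[4:6]
pos 7 'd': at 6 (fail-walked)
pos 8 'b': at 10  ** P3@[7:8]
pos 9 'a': at 1 (fail-walked)  ** P0@[9:9]
pos 10 'a': at 2  ** P0@[10:10]
pos 11 'a': at 2 (fail-walked)  ** P0@[11:11]
pos 12 'b': at 3
pos 13 'c': at 4
pos 14 'c': at 5  ** P1@[10:14],P5@[12:14]
pos 15 'a': at 1 (fail-walked)  ** P0@[15:15]
pos 16 'c': at 11 (fail-walked)
pos 17 'a': at 1 (fail-walked)  ** P0@[17:17]
pos 18 'c': at 11 (fail-walked)
pos 19 'a': at 1 (fail-walked)  ** P0@[19:19]
pos 20 'd': at 6 (fail-walked)
pos 21 'd': at 7
pos 22 'b': at 10 (fail-walked)  ** P3@[21:22]
pos 23 'a': at 1 (fail-walked)  ** P0@[23:23]
pos 24 'a': at 2  ** P0@[24:24]
pos 25 'c': at 11 (fail-walked)
pos 26 'd': at 6 (fail-walked)
pos 27 'b': at 10  ** P3@[26:27]
pos 28 'c': at 17 (fail-walked)
pos 29 'c': at 18  ** P5@[27:29]
pos 30 'b': at 16 (fail-walked)
pos 31 'd': at 6 (fail-walked)
pos 32 'b': at 10  ** P3@[31:32]
pos 33 'a': at 1 (fail-walked)  ** P0@[33:33]
pos 34 'd': at 6 (fail-walked)
pos 35 'd': at 7
pos 36 'b': at 10 (fail-walked)  ** P3@[35:36]
pos 37 'b': at 16 (fail-walked)
pos 38 'c': at 17
pos 39 'c': at 18  ** P5@[37:39]
pos 40 'c': at 13 (fail-walked)
pos 41 'c': at 14
pos 42 'd': at 15  ** P4@[38:42]
pos 43 'a': at 1 (fail-walked)  ** P0@[43:43]
pos 44 'a': at 2  ** P0@[44:44]
pos 45 'a': at 2 (fail-walked)  ** P0@[45:45]
pos 46 'b': at 3
pos 47 'c': at 4
pos 48 'c': at 5  ** P1@[44:48],P5@[46:48]
pos 49 'd': at 6 (fail-walked)
pos 50 'd': at 7
pos 51 'd': at 8
pos 52 'a': at 9  ** P0@[52:52],P2@[49:52]
pos 53 'a': at 2 (fail-walked)  ** P0@[53:53]
pos 54 'b': at 3
pos 55 'c': at 4
pos 56 'c': at 5  ** P1@[52:56],P5@[54:56]
pos 57 'c': at 13 (fail-walked)
pos 58 'c': at 14
pos 59 'c': at 14 (fail-walked)
pos 60 'c': at 14 (fail-walked)
pos 61 'd': at 15  ** P4@[57:61]
pos 62 'c': at 11 (fail-walked)
pos 63 'b': at 16 (fail-walked)
pos 64 'c': at 17
pos 65 'a': at 1 (fail-walked)  ** P0@[65:65]
pos 66 'b': at 16 (fail-walked)
pos 67 'a': at 1 (fail-walked)  ** P0@[67:67]

All matches (sorted): [[2,0],[3,0],[6,1],[6,5],[8,3],[9,0],[10,0],[11,0],[14,1],[14,5],[15,0],[17,0],[19,0],[22,3],[23,0],[24,0],[27,3],[29,5],[32,3],[33,0],[36,3],[39,5],[42,4],[43,0],[44,0],[45,0],[48,1],[48,5],[52,0],[52,2],[53,0],[56,1],[56,5],[61,4],[65,0],[67,0]]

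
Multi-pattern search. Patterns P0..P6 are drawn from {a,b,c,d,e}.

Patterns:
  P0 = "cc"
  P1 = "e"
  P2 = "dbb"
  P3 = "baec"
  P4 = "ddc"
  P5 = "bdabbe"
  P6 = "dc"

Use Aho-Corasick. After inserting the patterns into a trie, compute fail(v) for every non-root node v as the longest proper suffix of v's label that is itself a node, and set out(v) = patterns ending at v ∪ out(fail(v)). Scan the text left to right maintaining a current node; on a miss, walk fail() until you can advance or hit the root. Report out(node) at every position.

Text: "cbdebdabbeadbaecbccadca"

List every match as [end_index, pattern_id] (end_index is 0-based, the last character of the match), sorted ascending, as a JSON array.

Build:
Trie (insert patterns):
  n0 'ε': b→7 c→1 d→4 e→3
  n1 'c': c→2
  n2 'cc': ·  [P0 ends]
  n3 'e': ·  [P1 ends]
  n4 'd': b→5 c→18 d→11
  n5 'db': b→6
  n6 'dbb': ·  [P2 ends]
  n7 'b': a→8 d→13
  n8 'ba': e→9
  n9 'bae': c→10
  n10 'baec': ·  [P3 ends]
  n11 'dd': c→12
  n12 'ddc': ·  [P4 ends]
  n13 'bd': a→14
  n14 'bda': b→15
  n15 'bdab': b→16
  n16 'bdabb': e→17
  n17 'bdabbe': ·  [P5 ends]
  n18 'dc': ·  [P6 ends]

Failure links (BFS by depth):
  fail(1) 'c': from fail(0)=0 chase 'c': 0 ⇒ 0;  out=∅∪out(0)=∅
  fail(3) 'e': from fail(0)=0 chase 'e': 0 ⇒ 0;  out={1}∪out(0)={1}
  fail(4) 'd': from fail(0)=0 chase 'd': 0 ⇒ 0;  out=∅∪out(0)=∅
  fail(7) 'b': from fail(0)=0 chase 'b': 0 ⇒ 0;  out=∅∪out(0)=∅
  fail(2) 'cc': from fail(1)=0 chase 'c': 0 ⇒ 1;  out={0}∪out(1)={0}
  fail(5) 'db': from fail(4)=0 chase 'b': 0 ⇒ 7;  out=∅∪out(7)=∅
  fail(8) 'ba': from fail(7)=0 chase 'a': 0 ⇒ 0;  out=∅∪out(0)=∅
  fail(11) 'dd': from fail(4)=0 chase 'd': 0 ⇒ 4;  out=∅∪out(4)=∅
  fail(13) 'bd': from fail(7)=0 chase 'd': 0 ⇒ 4;  out=∅∪out(4)=∅
  fail(18) 'dc': from fail(4)=0 chase 'c': 0 ⇒ 1;  out={6}∪out(1)={6}
  fail(6) 'dbb': from fail(5)=7 chase 'b': 7→0 ⇒ 7;  out={2}∪out(7)={2}
  fail(9) 'bae': from fail(8)=0 chase 'e': 0 ⇒ 3;  out=∅∪out(3)={1}
  fail(12) 'ddc': from fail(11)=4 chase 'c': 4 ⇒ 18;  out={4}∪out(18)={4,6}
  fail(14) 'bda': from fail(13)=4 chase 'a': 4→0 ⇒ 0;  out=∅∪out(0)=∅
  fail(10) 'baec': from fail(9)=3 chase 'c': 3→0 ⇒ 1;  out={3}∪out(1)={3}
  fail(15) 'bdab': from fail(14)=0 chase 'b': 0 ⇒ 7;  out=∅∪out(7)=∅
  fail(16) 'bdabb': from fail(15)=7 chase 'b': 7→0 ⇒ 7;  out=∅∪out(7)=∅
  fail(17) 'bdabbe': from fail(16)=7 chase 'e': 7→0 ⇒ 3;  out={5}∪out(3)={1,5}

Text stream:
i=0 'c': node 0→1
i=1 'b': node 1→7 ·f
i=2 'd': node 7→13
i=3 'e': node 13→3 ·f  ** P1@[3:3]
i=4 'b': node 3→7 ·f
i=5 'd': node 7→13
i=6 'a': node 13→14
i=7 'b': node 14→15
i=8 'b': node 15→16
i=9 'e': node 16→17  ** P1@[9:9],P5@[4:9]
i=10 'a': node 17→0 ·f
i=11 'd': node 0→4
i=12 'b': node 4→5
i=13 'a': node 5→8 ·f
i=14 'e': node 8→9  ** P1@[14:14]
i=15 'c': node 9→10  ** P3@[12:15]
i=16 'b': node 10→7 ·f
i=17 'c': node 7→1 ·f
i=18 'c': node 1→2  ** P0@[17:18]
i=19 'a': node 2→0 ·f
i=20 'd': node 0→4
i=21 'c': node 4→18  ** P6@[20:21]
i=22 'a': node 18→0 ·f

Result: [[3,1],[9,1],[9,5],[14,1],[15,3],[18,0],[21,6]]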